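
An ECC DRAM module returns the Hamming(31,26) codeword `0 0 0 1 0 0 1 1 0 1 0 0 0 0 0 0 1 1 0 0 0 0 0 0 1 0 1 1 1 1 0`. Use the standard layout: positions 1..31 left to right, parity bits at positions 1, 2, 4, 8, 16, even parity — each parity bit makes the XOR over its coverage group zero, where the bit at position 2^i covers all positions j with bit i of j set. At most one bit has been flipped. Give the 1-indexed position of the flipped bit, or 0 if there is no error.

31

s1: b1⊕b3⊕b5⊕b7⊕b9⊕b11⊕b13⊕b15⊕b17⊕b19⊕b21⊕b23⊕b25⊕b27⊕b29⊕b31 = 0⊕0⊕0⊕1⊕0⊕0⊕0⊕0⊕1⊕0⊕0⊕0⊕1⊕1⊕1⊕0 = 1
s2: b2⊕b3⊕b6⊕b7⊕b10⊕b11⊕b14⊕b15⊕b18⊕b19⊕b22⊕b23⊕b26⊕b27⊕b30⊕b31 = 0⊕0⊕0⊕1⊕1⊕0⊕0⊕0⊕1⊕0⊕0⊕0⊕0⊕1⊕1⊕0 = 1
s4: b4⊕b5⊕b6⊕b7⊕b12⊕b13⊕b14⊕b15⊕b20⊕b21⊕b22⊕b23⊕b28⊕b29⊕b30⊕b31 = 1⊕0⊕0⊕1⊕0⊕0⊕0⊕0⊕0⊕0⊕0⊕0⊕1⊕1⊕1⊕0 = 1
s8: b8⊕b9⊕b10⊕b11⊕b12⊕b13⊕b14⊕b15⊕b24⊕b25⊕b26⊕b27⊕b28⊕b29⊕b30⊕b31 = 1⊕0⊕1⊕0⊕0⊕0⊕0⊕0⊕0⊕1⊕0⊕1⊕1⊕1⊕1⊕0 = 1
s16: b16⊕b17⊕b18⊕b19⊕b20⊕b21⊕b22⊕b23⊕b24⊕b25⊕b26⊕b27⊕b28⊕b29⊕b30⊕b31 = 0⊕1⊕1⊕0⊕0⊕0⊕0⊕0⊕0⊕1⊕0⊕1⊕1⊕1⊕1⊕0 = 1
Syndrome (s16...s1) = 11111 → position 31.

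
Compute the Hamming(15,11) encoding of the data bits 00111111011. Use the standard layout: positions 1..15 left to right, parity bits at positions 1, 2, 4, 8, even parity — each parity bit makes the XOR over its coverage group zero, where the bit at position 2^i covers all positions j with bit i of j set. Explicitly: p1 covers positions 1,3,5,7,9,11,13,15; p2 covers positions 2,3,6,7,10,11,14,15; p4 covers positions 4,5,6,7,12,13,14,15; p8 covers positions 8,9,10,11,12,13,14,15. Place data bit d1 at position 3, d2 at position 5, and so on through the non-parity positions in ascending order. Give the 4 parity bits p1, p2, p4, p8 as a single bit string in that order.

0010

Place data bits at non-power-of-two positions: b3=0, b5=0, b6=1, b7=1, b9=1, b10=1, b11=1, b12=1, b13=0, b14=1, b15=1.
p1 = XOR of data positions {3,5,7,9,11,13,15} = 0⊕0⊕1⊕1⊕1⊕0⊕1 = 0
p2 = XOR of data positions {3,6,7,10,11,14,15} = 0⊕1⊕1⊕1⊕1⊕1⊕1 = 0
p4 = XOR of data positions {5,6,7,12,13,14,15} = 0⊕1⊕1⊕1⊕0⊕1⊕1 = 1
p8 = XOR of data positions {9,10,11,12,13,14,15} = 1⊕1⊕1⊕1⊕0⊕1⊕1 = 0
Parity bits p1,p2,p4,p8 = 0010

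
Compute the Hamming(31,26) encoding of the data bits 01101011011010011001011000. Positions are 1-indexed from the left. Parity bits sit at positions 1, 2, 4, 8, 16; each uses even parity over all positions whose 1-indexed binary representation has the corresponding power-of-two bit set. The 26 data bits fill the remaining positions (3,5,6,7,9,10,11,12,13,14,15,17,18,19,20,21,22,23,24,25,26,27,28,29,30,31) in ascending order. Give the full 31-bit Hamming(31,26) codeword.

Place data bits at non-power-of-two positions: b3=0, b5=1, b6=1, b7=0, b9=1, b10=0, b11=1, b12=1, b13=0, b14=1, b15=1, b17=0, b18=1, b19=0, b20=0, b21=1, b22=1, b23=0, b24=0, b25=1, b26=0, b27=1, b28=1, b29=0, b30=0, b31=0.
p1 = XOR of data positions {3,5,7,9,11,13,15,17,19,21,23,25,27,29,31} = 0⊕1⊕0⊕1⊕1⊕0⊕1⊕0⊕0⊕1⊕0⊕1⊕1⊕0⊕0 = 1
p2 = XOR of data positions {3,6,7,10,11,14,15,18,19,22,23,26,27,30,31} = 0⊕1⊕0⊕0⊕1⊕1⊕1⊕1⊕0⊕1⊕0⊕0⊕1⊕0⊕0 = 1
p4 = XOR of data positions {5,6,7,12,13,14,15,20,21,22,23,28,29,30,31} = 1⊕1⊕0⊕1⊕0⊕1⊕1⊕0⊕1⊕1⊕0⊕1⊕0⊕0⊕0 = 0
p8 = XOR of data positions {9,10,11,12,13,14,15,24,25,26,27,28,29,30,31} = 1⊕0⊕1⊕1⊕0⊕1⊕1⊕0⊕1⊕0⊕1⊕1⊕0⊕0⊕0 = 0
p16 = XOR of data positions {17,18,19,20,21,22,23,24,25,26,27,28,29,30,31} = 0⊕1⊕0⊕0⊕1⊕1⊕0⊕0⊕1⊕0⊕1⊕1⊕0⊕0⊕0 = 0
Codeword b1..b31 = 1100110010110110010011001011000

1100110010110110010011001011000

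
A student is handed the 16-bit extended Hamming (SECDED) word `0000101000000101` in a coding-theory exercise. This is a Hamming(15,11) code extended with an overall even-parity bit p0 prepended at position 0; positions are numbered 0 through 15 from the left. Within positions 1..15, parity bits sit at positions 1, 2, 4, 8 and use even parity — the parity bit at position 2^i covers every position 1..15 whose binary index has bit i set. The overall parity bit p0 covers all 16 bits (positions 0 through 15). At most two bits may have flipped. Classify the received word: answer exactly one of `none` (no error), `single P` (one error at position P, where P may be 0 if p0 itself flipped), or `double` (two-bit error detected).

s1: b1⊕b3⊕b5⊕b7⊕b9⊕b11⊕b13⊕b15 = 0⊕0⊕0⊕0⊕0⊕0⊕1⊕1 = 0
s2: b2⊕b3⊕b6⊕b7⊕b10⊕b11⊕b14⊕b15 = 0⊕0⊕1⊕0⊕0⊕0⊕0⊕1 = 0
s4: b4⊕b5⊕b6⊕b7⊕b12⊕b13⊕b14⊕b15 = 1⊕0⊕1⊕0⊕0⊕1⊕0⊕1 = 0
s8: b8⊕b9⊕b10⊕b11⊕b12⊕b13⊕b14⊕b15 = 0⊕0⊕0⊕0⊕0⊕1⊕0⊕1 = 0
Syndrome (s8...s1) = 0000 → position 0 (no error).
Overall parity (XOR of all 16 bits, including p0): 0⊕0⊕0⊕0⊕1⊕0⊕1⊕0⊕0⊕0⊕0⊕0⊕0⊕1⊕0⊕1 = 0
Overall=0, syndrome position=0 → no error.

none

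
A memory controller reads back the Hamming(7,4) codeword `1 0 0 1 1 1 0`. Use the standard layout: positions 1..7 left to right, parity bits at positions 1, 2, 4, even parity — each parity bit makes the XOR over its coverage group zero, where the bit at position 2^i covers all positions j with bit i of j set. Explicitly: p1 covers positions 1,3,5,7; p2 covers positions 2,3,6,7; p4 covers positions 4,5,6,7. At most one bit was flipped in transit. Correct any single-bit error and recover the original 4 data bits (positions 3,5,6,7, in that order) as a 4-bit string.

0100

s1: b1⊕b3⊕b5⊕b7 = 1⊕0⊕1⊕0 = 0
s2: b2⊕b3⊕b6⊕b7 = 0⊕0⊕1⊕0 = 1
s4: b4⊕b5⊕b6⊕b7 = 1⊕1⊕1⊕0 = 1
Syndrome (s4...s1) = 110 → position 6.
Flip bit 6: corrected codeword = 1001100
Data bits at positions 3,5,6,7: 0100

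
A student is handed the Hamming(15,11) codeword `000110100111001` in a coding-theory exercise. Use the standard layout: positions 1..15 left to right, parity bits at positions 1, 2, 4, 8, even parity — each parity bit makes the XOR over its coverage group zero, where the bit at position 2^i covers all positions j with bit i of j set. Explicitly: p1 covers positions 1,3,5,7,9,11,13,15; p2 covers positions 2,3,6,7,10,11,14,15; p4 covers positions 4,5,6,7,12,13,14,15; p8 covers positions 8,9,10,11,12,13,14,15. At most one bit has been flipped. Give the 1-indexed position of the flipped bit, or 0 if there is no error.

s1: b1⊕b3⊕b5⊕b7⊕b9⊕b11⊕b13⊕b15 = 0⊕0⊕1⊕1⊕0⊕1⊕0⊕1 = 0
s2: b2⊕b3⊕b6⊕b7⊕b10⊕b11⊕b14⊕b15 = 0⊕0⊕0⊕1⊕1⊕1⊕0⊕1 = 0
s4: b4⊕b5⊕b6⊕b7⊕b12⊕b13⊕b14⊕b15 = 1⊕1⊕0⊕1⊕1⊕0⊕0⊕1 = 1
s8: b8⊕b9⊕b10⊕b11⊕b12⊕b13⊕b14⊕b15 = 0⊕0⊕1⊕1⊕1⊕0⊕0⊕1 = 0
Syndrome (s8...s1) = 0100 → position 4.

4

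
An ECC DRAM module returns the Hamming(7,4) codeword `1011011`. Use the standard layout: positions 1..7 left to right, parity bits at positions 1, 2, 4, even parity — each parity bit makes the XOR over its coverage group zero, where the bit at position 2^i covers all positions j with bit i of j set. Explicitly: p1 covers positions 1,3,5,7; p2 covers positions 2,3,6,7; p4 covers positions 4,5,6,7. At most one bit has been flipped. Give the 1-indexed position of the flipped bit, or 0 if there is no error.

s1: b1⊕b3⊕b5⊕b7 = 1⊕1⊕0⊕1 = 1
s2: b2⊕b3⊕b6⊕b7 = 0⊕1⊕1⊕1 = 1
s4: b4⊕b5⊕b6⊕b7 = 1⊕0⊕1⊕1 = 1
Syndrome (s4...s1) = 111 → position 7.

7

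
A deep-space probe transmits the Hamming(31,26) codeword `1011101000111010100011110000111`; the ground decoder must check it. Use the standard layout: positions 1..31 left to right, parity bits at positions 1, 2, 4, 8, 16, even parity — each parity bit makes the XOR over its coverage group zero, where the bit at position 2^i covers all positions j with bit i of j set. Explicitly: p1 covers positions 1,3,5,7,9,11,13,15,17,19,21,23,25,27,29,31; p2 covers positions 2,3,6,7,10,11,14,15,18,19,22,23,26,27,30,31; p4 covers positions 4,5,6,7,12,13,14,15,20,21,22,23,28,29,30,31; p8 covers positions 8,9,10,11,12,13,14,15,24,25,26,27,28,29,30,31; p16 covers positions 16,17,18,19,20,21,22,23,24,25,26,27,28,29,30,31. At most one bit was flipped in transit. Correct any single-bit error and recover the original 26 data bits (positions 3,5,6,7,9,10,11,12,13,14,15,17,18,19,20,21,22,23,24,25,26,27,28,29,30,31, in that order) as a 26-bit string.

s1: b1⊕b3⊕b5⊕b7⊕b9⊕b11⊕b13⊕b15⊕b17⊕b19⊕b21⊕b23⊕b25⊕b27⊕b29⊕b31 = 1⊕1⊕1⊕1⊕0⊕1⊕1⊕1⊕1⊕0⊕1⊕1⊕0⊕0⊕1⊕1 = 0
s2: b2⊕b3⊕b6⊕b7⊕b10⊕b11⊕b14⊕b15⊕b18⊕b19⊕b22⊕b23⊕b26⊕b27⊕b30⊕b31 = 0⊕1⊕0⊕1⊕0⊕1⊕0⊕1⊕0⊕0⊕1⊕1⊕0⊕0⊕1⊕1 = 0
s4: b4⊕b5⊕b6⊕b7⊕b12⊕b13⊕b14⊕b15⊕b20⊕b21⊕b22⊕b23⊕b28⊕b29⊕b30⊕b31 = 1⊕1⊕0⊕1⊕1⊕1⊕0⊕1⊕0⊕1⊕1⊕1⊕0⊕1⊕1⊕1 = 0
s8: b8⊕b9⊕b10⊕b11⊕b12⊕b13⊕b14⊕b15⊕b24⊕b25⊕b26⊕b27⊕b28⊕b29⊕b30⊕b31 = 0⊕0⊕0⊕1⊕1⊕1⊕0⊕1⊕1⊕0⊕0⊕0⊕0⊕1⊕1⊕1 = 0
s16: b16⊕b17⊕b18⊕b19⊕b20⊕b21⊕b22⊕b23⊕b24⊕b25⊕b26⊕b27⊕b28⊕b29⊕b30⊕b31 = 0⊕1⊕0⊕0⊕0⊕1⊕1⊕1⊕1⊕0⊕0⊕0⊕0⊕1⊕1⊕1 = 0
Syndrome (s16...s1) = 00000 → position 0 (no error).
No correction needed.
Data bits at positions 3,5,6,7,9,10,11,12,13,14,15,17,18,19,20,21,22,23,24,25,26,27,28,29,30,31: 11010011101100011110000111

11010011101100011110000111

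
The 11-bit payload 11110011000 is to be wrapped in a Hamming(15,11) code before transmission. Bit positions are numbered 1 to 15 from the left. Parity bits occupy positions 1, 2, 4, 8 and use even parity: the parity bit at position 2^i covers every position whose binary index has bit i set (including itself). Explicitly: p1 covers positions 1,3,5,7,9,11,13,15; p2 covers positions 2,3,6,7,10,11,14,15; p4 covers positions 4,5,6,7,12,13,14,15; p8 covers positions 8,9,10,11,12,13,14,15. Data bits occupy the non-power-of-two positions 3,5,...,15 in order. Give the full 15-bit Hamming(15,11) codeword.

001011100011000

Place data bits at non-power-of-two positions: b3=1, b5=1, b6=1, b7=1, b9=0, b10=0, b11=1, b12=1, b13=0, b14=0, b15=0.
p1 = XOR of data positions {3,5,7,9,11,13,15} = 1⊕1⊕1⊕0⊕1⊕0⊕0 = 0
p2 = XOR of data positions {3,6,7,10,11,14,15} = 1⊕1⊕1⊕0⊕1⊕0⊕0 = 0
p4 = XOR of data positions {5,6,7,12,13,14,15} = 1⊕1⊕1⊕1⊕0⊕0⊕0 = 0
p8 = XOR of data positions {9,10,11,12,13,14,15} = 0⊕0⊕1⊕1⊕0⊕0⊕0 = 0
Codeword b1..b15 = 001011100011000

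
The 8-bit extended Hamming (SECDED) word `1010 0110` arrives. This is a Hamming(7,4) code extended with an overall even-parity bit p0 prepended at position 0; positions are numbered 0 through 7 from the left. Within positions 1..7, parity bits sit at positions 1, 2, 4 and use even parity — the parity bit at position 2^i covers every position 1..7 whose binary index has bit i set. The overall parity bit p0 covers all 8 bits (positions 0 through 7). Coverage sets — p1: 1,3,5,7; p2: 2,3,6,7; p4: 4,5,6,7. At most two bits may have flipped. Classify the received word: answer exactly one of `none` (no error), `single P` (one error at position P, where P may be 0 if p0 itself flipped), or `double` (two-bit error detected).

s1: b1⊕b3⊕b5⊕b7 = 0⊕0⊕1⊕0 = 1
s2: b2⊕b3⊕b6⊕b7 = 1⊕0⊕1⊕0 = 0
s4: b4⊕b5⊕b6⊕b7 = 0⊕1⊕1⊕0 = 0
Syndrome (s4...s1) = 001 → position 1.
Overall parity (XOR of all 8 bits, including p0): 1⊕0⊕1⊕0⊕0⊕1⊕1⊕0 = 0
Overall=0, syndrome position=1 → double-bit error detected (uncorrectable).

double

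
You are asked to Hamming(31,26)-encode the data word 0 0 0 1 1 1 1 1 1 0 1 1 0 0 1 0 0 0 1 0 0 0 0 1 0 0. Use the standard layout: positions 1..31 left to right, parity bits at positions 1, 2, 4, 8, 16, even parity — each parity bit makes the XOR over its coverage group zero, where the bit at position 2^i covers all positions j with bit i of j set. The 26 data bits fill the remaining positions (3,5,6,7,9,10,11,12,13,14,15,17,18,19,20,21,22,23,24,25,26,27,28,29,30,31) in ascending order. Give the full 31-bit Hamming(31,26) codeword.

1000001011111010100100010000100

Place data bits at non-power-of-two positions: b3=0, b5=0, b6=0, b7=1, b9=1, b10=1, b11=1, b12=1, b13=1, b14=0, b15=1, b17=1, b18=0, b19=0, b20=1, b21=0, b22=0, b23=0, b24=1, b25=0, b26=0, b27=0, b28=0, b29=1, b30=0, b31=0.
p1 = XOR of data positions {3,5,7,9,11,13,15,17,19,21,23,25,27,29,31} = 0⊕0⊕1⊕1⊕1⊕1⊕1⊕1⊕0⊕0⊕0⊕0⊕0⊕1⊕0 = 1
p2 = XOR of data positions {3,6,7,10,11,14,15,18,19,22,23,26,27,30,31} = 0⊕0⊕1⊕1⊕1⊕0⊕1⊕0⊕0⊕0⊕0⊕0⊕0⊕0⊕0 = 0
p4 = XOR of data positions {5,6,7,12,13,14,15,20,21,22,23,28,29,30,31} = 0⊕0⊕1⊕1⊕1⊕0⊕1⊕1⊕0⊕0⊕0⊕0⊕1⊕0⊕0 = 0
p8 = XOR of data positions {9,10,11,12,13,14,15,24,25,26,27,28,29,30,31} = 1⊕1⊕1⊕1⊕1⊕0⊕1⊕1⊕0⊕0⊕0⊕0⊕1⊕0⊕0 = 0
p16 = XOR of data positions {17,18,19,20,21,22,23,24,25,26,27,28,29,30,31} = 1⊕0⊕0⊕1⊕0⊕0⊕0⊕1⊕0⊕0⊕0⊕0⊕1⊕0⊕0 = 0
Codeword b1..b31 = 1000001011111010100100010000100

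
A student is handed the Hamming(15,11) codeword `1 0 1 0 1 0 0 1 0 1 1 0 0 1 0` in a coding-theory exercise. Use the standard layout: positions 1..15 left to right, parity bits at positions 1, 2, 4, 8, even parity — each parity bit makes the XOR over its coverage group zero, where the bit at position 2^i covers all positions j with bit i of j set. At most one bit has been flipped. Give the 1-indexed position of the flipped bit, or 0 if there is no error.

0

s1: b1⊕b3⊕b5⊕b7⊕b9⊕b11⊕b13⊕b15 = 1⊕1⊕1⊕0⊕0⊕1⊕0⊕0 = 0
s2: b2⊕b3⊕b6⊕b7⊕b10⊕b11⊕b14⊕b15 = 0⊕1⊕0⊕0⊕1⊕1⊕1⊕0 = 0
s4: b4⊕b5⊕b6⊕b7⊕b12⊕b13⊕b14⊕b15 = 0⊕1⊕0⊕0⊕0⊕0⊕1⊕0 = 0
s8: b8⊕b9⊕b10⊕b11⊕b12⊕b13⊕b14⊕b15 = 1⊕0⊕1⊕1⊕0⊕0⊕1⊕0 = 0
Syndrome (s8...s1) = 0000 → position 0 (no error).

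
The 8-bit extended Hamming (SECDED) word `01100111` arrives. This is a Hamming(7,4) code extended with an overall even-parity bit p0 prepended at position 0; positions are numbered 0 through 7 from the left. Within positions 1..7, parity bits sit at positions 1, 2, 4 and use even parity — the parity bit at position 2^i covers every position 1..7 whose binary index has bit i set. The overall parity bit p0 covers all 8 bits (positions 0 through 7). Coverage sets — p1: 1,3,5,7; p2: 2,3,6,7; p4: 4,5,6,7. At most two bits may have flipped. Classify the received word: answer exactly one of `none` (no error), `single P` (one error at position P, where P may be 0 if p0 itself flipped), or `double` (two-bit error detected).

single 7

s1: b1⊕b3⊕b5⊕b7 = 1⊕0⊕1⊕1 = 1
s2: b2⊕b3⊕b6⊕b7 = 1⊕0⊕1⊕1 = 1
s4: b4⊕b5⊕b6⊕b7 = 0⊕1⊕1⊕1 = 1
Syndrome (s4...s1) = 111 → position 7.
Overall parity (XOR of all 8 bits, including p0): 0⊕1⊕1⊕0⊕0⊕1⊕1⊕1 = 1
Overall=1, syndrome position=7 → single-bit error at position 7.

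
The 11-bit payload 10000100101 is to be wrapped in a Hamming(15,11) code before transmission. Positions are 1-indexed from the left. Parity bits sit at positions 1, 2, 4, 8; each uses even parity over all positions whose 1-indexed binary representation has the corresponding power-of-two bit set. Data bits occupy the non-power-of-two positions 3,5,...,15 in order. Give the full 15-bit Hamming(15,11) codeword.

Place data bits at non-power-of-two positions: b3=1, b5=0, b6=0, b7=0, b9=0, b10=1, b11=0, b12=0, b13=1, b14=0, b15=1.
p1 = XOR of data positions {3,5,7,9,11,13,15} = 1⊕0⊕0⊕0⊕0⊕1⊕1 = 1
p2 = XOR of data positions {3,6,7,10,11,14,15} = 1⊕0⊕0⊕1⊕0⊕0⊕1 = 1
p4 = XOR of data positions {5,6,7,12,13,14,15} = 0⊕0⊕0⊕0⊕1⊕0⊕1 = 0
p8 = XOR of data positions {9,10,11,12,13,14,15} = 0⊕1⊕0⊕0⊕1⊕0⊕1 = 1
Codeword b1..b15 = 111000010100101

111000010100101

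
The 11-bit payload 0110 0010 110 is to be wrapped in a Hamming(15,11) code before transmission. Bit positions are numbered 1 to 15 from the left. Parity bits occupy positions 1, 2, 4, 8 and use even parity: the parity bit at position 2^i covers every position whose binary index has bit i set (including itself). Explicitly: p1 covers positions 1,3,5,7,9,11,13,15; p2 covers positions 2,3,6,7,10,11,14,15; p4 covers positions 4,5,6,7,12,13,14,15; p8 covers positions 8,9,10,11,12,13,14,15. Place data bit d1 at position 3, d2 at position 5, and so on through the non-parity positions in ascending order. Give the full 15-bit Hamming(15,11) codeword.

110011010010110

Place data bits at non-power-of-two positions: b3=0, b5=1, b6=1, b7=0, b9=0, b10=0, b11=1, b12=0, b13=1, b14=1, b15=0.
p1 = XOR of data positions {3,5,7,9,11,13,15} = 0⊕1⊕0⊕0⊕1⊕1⊕0 = 1
p2 = XOR of data positions {3,6,7,10,11,14,15} = 0⊕1⊕0⊕0⊕1⊕1⊕0 = 1
p4 = XOR of data positions {5,6,7,12,13,14,15} = 1⊕1⊕0⊕0⊕1⊕1⊕0 = 0
p8 = XOR of data positions {9,10,11,12,13,14,15} = 0⊕0⊕1⊕0⊕1⊕1⊕0 = 1
Codeword b1..b15 = 110011010010110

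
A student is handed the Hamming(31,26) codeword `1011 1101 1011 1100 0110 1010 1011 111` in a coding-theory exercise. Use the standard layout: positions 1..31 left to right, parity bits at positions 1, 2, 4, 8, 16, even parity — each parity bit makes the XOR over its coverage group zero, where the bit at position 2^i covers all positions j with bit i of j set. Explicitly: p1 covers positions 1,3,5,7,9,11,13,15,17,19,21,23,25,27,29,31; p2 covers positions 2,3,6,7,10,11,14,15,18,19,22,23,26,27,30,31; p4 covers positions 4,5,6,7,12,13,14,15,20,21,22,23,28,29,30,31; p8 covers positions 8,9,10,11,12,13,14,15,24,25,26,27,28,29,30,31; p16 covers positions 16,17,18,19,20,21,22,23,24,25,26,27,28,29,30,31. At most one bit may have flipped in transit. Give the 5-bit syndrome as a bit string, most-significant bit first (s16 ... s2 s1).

s1: b1⊕b3⊕b5⊕b7⊕b9⊕b11⊕b13⊕b15⊕b17⊕b19⊕b21⊕b23⊕b25⊕b27⊕b29⊕b31 = 1⊕1⊕1⊕0⊕1⊕1⊕1⊕0⊕0⊕1⊕1⊕1⊕1⊕1⊕1⊕1 = 1
s2: b2⊕b3⊕b6⊕b7⊕b10⊕b11⊕b14⊕b15⊕b18⊕b19⊕b22⊕b23⊕b26⊕b27⊕b30⊕b31 = 0⊕1⊕1⊕0⊕0⊕1⊕1⊕0⊕1⊕1⊕0⊕1⊕0⊕1⊕1⊕1 = 0
s4: b4⊕b5⊕b6⊕b7⊕b12⊕b13⊕b14⊕b15⊕b20⊕b21⊕b22⊕b23⊕b28⊕b29⊕b30⊕b31 = 1⊕1⊕1⊕0⊕1⊕1⊕1⊕0⊕0⊕1⊕0⊕1⊕1⊕1⊕1⊕1 = 0
s8: b8⊕b9⊕b10⊕b11⊕b12⊕b13⊕b14⊕b15⊕b24⊕b25⊕b26⊕b27⊕b28⊕b29⊕b30⊕b31 = 1⊕1⊕0⊕1⊕1⊕1⊕1⊕0⊕0⊕1⊕0⊕1⊕1⊕1⊕1⊕1 = 0
s16: b16⊕b17⊕b18⊕b19⊕b20⊕b21⊕b22⊕b23⊕b24⊕b25⊕b26⊕b27⊕b28⊕b29⊕b30⊕b31 = 0⊕0⊕1⊕1⊕0⊕1⊕0⊕1⊕0⊕1⊕0⊕1⊕1⊕1⊕1⊕1 = 0
Syndrome (s16...s1) = 00001 → position 1.

00001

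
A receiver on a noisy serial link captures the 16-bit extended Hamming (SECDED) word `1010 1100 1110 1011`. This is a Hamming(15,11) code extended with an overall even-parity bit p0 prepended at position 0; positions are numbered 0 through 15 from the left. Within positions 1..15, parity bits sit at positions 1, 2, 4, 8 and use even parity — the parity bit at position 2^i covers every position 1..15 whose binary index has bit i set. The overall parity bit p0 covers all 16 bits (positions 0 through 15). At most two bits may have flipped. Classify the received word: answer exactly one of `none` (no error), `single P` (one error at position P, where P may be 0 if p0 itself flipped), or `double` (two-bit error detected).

double

s1: b1⊕b3⊕b5⊕b7⊕b9⊕b11⊕b13⊕b15 = 0⊕0⊕1⊕0⊕1⊕0⊕0⊕1 = 1
s2: b2⊕b3⊕b6⊕b7⊕b10⊕b11⊕b14⊕b15 = 1⊕0⊕0⊕0⊕1⊕0⊕1⊕1 = 0
s4: b4⊕b5⊕b6⊕b7⊕b12⊕b13⊕b14⊕b15 = 1⊕1⊕0⊕0⊕1⊕0⊕1⊕1 = 1
s8: b8⊕b9⊕b10⊕b11⊕b12⊕b13⊕b14⊕b15 = 1⊕1⊕1⊕0⊕1⊕0⊕1⊕1 = 0
Syndrome (s8...s1) = 0101 → position 5.
Overall parity (XOR of all 16 bits, including p0): 1⊕0⊕1⊕0⊕1⊕1⊕0⊕0⊕1⊕1⊕1⊕0⊕1⊕0⊕1⊕1 = 0
Overall=0, syndrome position=5 → double-bit error detected (uncorrectable).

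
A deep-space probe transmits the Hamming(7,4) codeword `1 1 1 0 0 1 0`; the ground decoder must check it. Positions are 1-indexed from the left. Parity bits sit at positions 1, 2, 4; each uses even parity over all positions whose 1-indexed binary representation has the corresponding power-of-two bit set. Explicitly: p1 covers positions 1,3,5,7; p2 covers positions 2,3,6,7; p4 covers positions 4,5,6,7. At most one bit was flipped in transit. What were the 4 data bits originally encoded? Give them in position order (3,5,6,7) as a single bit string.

s1: b1⊕b3⊕b5⊕b7 = 1⊕1⊕0⊕0 = 0
s2: b2⊕b3⊕b6⊕b7 = 1⊕1⊕1⊕0 = 1
s4: b4⊕b5⊕b6⊕b7 = 0⊕0⊕1⊕0 = 1
Syndrome (s4...s1) = 110 → position 6.
Flip bit 6: corrected codeword = 1110000
Data bits at positions 3,5,6,7: 1000

1000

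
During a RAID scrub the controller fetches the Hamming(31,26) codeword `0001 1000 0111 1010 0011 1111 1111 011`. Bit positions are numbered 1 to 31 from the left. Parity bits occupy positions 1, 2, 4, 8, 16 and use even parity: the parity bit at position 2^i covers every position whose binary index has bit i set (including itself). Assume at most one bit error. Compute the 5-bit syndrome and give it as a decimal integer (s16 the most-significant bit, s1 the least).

0

s1: b1⊕b3⊕b5⊕b7⊕b9⊕b11⊕b13⊕b15⊕b17⊕b19⊕b21⊕b23⊕b25⊕b27⊕b29⊕b31 = 0⊕0⊕1⊕0⊕0⊕1⊕1⊕1⊕0⊕1⊕1⊕1⊕1⊕1⊕0⊕1 = 0
s2: b2⊕b3⊕b6⊕b7⊕b10⊕b11⊕b14⊕b15⊕b18⊕b19⊕b22⊕b23⊕b26⊕b27⊕b30⊕b31 = 0⊕0⊕0⊕0⊕1⊕1⊕0⊕1⊕0⊕1⊕1⊕1⊕1⊕1⊕1⊕1 = 0
s4: b4⊕b5⊕b6⊕b7⊕b12⊕b13⊕b14⊕b15⊕b20⊕b21⊕b22⊕b23⊕b28⊕b29⊕b30⊕b31 = 1⊕1⊕0⊕0⊕1⊕1⊕0⊕1⊕1⊕1⊕1⊕1⊕1⊕0⊕1⊕1 = 0
s8: b8⊕b9⊕b10⊕b11⊕b12⊕b13⊕b14⊕b15⊕b24⊕b25⊕b26⊕b27⊕b28⊕b29⊕b30⊕b31 = 0⊕0⊕1⊕1⊕1⊕1⊕0⊕1⊕1⊕1⊕1⊕1⊕1⊕0⊕1⊕1 = 0
s16: b16⊕b17⊕b18⊕b19⊕b20⊕b21⊕b22⊕b23⊕b24⊕b25⊕b26⊕b27⊕b28⊕b29⊕b30⊕b31 = 0⊕0⊕0⊕1⊕1⊕1⊕1⊕1⊕1⊕1⊕1⊕1⊕1⊕0⊕1⊕1 = 0
Syndrome (s16...s1) = 00000 → position 0 (no error).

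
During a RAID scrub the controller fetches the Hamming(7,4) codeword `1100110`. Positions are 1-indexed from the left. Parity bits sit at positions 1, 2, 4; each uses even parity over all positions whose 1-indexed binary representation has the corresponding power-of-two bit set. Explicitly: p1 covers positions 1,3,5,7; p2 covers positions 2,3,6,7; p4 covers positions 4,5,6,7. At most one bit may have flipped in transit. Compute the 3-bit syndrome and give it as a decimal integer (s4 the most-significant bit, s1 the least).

s1: b1⊕b3⊕b5⊕b7 = 1⊕0⊕1⊕0 = 0
s2: b2⊕b3⊕b6⊕b7 = 1⊕0⊕1⊕0 = 0
s4: b4⊕b5⊕b6⊕b7 = 0⊕1⊕1⊕0 = 0
Syndrome (s4...s1) = 000 → position 0 (no error).

0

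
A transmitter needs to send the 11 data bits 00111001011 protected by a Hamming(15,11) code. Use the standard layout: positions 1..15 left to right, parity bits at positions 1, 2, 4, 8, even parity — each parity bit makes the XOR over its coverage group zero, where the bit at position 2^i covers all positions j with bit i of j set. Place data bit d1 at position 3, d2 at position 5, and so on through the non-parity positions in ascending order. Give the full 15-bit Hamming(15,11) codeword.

Place data bits at non-power-of-two positions: b3=0, b5=0, b6=1, b7=1, b9=1, b10=0, b11=0, b12=1, b13=0, b14=1, b15=1.
p1 = XOR of data positions {3,5,7,9,11,13,15} = 0⊕0⊕1⊕1⊕0⊕0⊕1 = 1
p2 = XOR of data positions {3,6,7,10,11,14,15} = 0⊕1⊕1⊕0⊕0⊕1⊕1 = 0
p4 = XOR of data positions {5,6,7,12,13,14,15} = 0⊕1⊕1⊕1⊕0⊕1⊕1 = 1
p8 = XOR of data positions {9,10,11,12,13,14,15} = 1⊕0⊕0⊕1⊕0⊕1⊕1 = 0
Codeword b1..b15 = 100101101001011

100101101001011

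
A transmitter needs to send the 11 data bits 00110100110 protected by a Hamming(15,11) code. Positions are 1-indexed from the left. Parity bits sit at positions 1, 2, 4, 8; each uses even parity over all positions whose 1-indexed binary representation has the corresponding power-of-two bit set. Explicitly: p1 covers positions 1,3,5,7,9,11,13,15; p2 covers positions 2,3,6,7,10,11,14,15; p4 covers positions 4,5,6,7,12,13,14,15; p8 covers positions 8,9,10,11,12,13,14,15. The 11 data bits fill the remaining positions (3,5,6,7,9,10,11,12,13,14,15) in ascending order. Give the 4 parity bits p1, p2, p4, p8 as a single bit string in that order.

0001

Place data bits at non-power-of-two positions: b3=0, b5=0, b6=1, b7=1, b9=0, b10=1, b11=0, b12=0, b13=1, b14=1, b15=0.
p1 = XOR of data positions {3,5,7,9,11,13,15} = 0⊕0⊕1⊕0⊕0⊕1⊕0 = 0
p2 = XOR of data positions {3,6,7,10,11,14,15} = 0⊕1⊕1⊕1⊕0⊕1⊕0 = 0
p4 = XOR of data positions {5,6,7,12,13,14,15} = 0⊕1⊕1⊕0⊕1⊕1⊕0 = 0
p8 = XOR of data positions {9,10,11,12,13,14,15} = 0⊕1⊕0⊕0⊕1⊕1⊕0 = 1
Parity bits p1,p2,p4,p8 = 0001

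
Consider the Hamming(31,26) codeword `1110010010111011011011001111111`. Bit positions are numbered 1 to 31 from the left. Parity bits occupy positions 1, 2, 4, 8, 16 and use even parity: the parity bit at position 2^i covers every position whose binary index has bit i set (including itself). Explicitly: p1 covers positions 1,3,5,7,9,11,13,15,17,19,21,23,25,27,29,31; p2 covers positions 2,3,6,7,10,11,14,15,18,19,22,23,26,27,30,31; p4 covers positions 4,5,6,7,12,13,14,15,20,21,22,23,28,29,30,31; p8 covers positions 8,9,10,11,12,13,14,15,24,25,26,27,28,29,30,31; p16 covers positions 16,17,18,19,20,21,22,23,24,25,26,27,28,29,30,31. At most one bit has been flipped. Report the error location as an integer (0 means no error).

s1: b1⊕b3⊕b5⊕b7⊕b9⊕b11⊕b13⊕b15⊕b17⊕b19⊕b21⊕b23⊕b25⊕b27⊕b29⊕b31 = 1⊕1⊕0⊕0⊕1⊕1⊕1⊕1⊕0⊕1⊕1⊕0⊕1⊕1⊕1⊕1 = 0
s2: b2⊕b3⊕b6⊕b7⊕b10⊕b11⊕b14⊕b15⊕b18⊕b19⊕b22⊕b23⊕b26⊕b27⊕b30⊕b31 = 1⊕1⊕1⊕0⊕0⊕1⊕0⊕1⊕1⊕1⊕1⊕0⊕1⊕1⊕1⊕1 = 0
s4: b4⊕b5⊕b6⊕b7⊕b12⊕b13⊕b14⊕b15⊕b20⊕b21⊕b22⊕b23⊕b28⊕b29⊕b30⊕b31 = 0⊕0⊕1⊕0⊕1⊕1⊕0⊕1⊕0⊕1⊕1⊕0⊕1⊕1⊕1⊕1 = 0
s8: b8⊕b9⊕b10⊕b11⊕b12⊕b13⊕b14⊕b15⊕b24⊕b25⊕b26⊕b27⊕b28⊕b29⊕b30⊕b31 = 0⊕1⊕0⊕1⊕1⊕1⊕0⊕1⊕0⊕1⊕1⊕1⊕1⊕1⊕1⊕1 = 0
s16: b16⊕b17⊕b18⊕b19⊕b20⊕b21⊕b22⊕b23⊕b24⊕b25⊕b26⊕b27⊕b28⊕b29⊕b30⊕b31 = 1⊕0⊕1⊕1⊕0⊕1⊕1⊕0⊕0⊕1⊕1⊕1⊕1⊕1⊕1⊕1 = 0
Syndrome (s16...s1) = 00000 → position 0 (no error).

0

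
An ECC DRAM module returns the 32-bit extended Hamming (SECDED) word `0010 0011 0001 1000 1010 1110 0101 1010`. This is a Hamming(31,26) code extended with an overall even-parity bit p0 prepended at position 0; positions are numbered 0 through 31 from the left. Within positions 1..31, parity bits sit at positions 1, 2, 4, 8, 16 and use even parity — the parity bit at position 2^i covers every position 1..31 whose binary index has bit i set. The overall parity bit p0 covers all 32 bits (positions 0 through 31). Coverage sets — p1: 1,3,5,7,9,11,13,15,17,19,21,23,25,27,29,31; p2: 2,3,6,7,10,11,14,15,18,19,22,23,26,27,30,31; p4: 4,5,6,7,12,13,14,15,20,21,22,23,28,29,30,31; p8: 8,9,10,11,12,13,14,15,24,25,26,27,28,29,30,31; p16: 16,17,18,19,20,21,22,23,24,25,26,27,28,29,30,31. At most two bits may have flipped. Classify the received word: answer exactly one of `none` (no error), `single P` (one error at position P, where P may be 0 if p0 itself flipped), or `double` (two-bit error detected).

double

s1: b1⊕b3⊕b5⊕b7⊕b9⊕b11⊕b13⊕b15⊕b17⊕b19⊕b21⊕b23⊕b25⊕b27⊕b29⊕b31 = 0⊕0⊕0⊕1⊕0⊕1⊕0⊕0⊕0⊕0⊕1⊕0⊕1⊕1⊕0⊕0 = 1
s2: b2⊕b3⊕b6⊕b7⊕b10⊕b11⊕b14⊕b15⊕b18⊕b19⊕b22⊕b23⊕b26⊕b27⊕b30⊕b31 = 1⊕0⊕1⊕1⊕0⊕1⊕0⊕0⊕1⊕0⊕1⊕0⊕0⊕1⊕1⊕0 = 0
s4: b4⊕b5⊕b6⊕b7⊕b12⊕b13⊕b14⊕b15⊕b20⊕b21⊕b22⊕b23⊕b28⊕b29⊕b30⊕b31 = 0⊕0⊕1⊕1⊕1⊕0⊕0⊕0⊕1⊕1⊕1⊕0⊕1⊕0⊕1⊕0 = 0
s8: b8⊕b9⊕b10⊕b11⊕b12⊕b13⊕b14⊕b15⊕b24⊕b25⊕b26⊕b27⊕b28⊕b29⊕b30⊕b31 = 0⊕0⊕0⊕1⊕1⊕0⊕0⊕0⊕0⊕1⊕0⊕1⊕1⊕0⊕1⊕0 = 0
s16: b16⊕b17⊕b18⊕b19⊕b20⊕b21⊕b22⊕b23⊕b24⊕b25⊕b26⊕b27⊕b28⊕b29⊕b30⊕b31 = 1⊕0⊕1⊕0⊕1⊕1⊕1⊕0⊕0⊕1⊕0⊕1⊕1⊕0⊕1⊕0 = 1
Syndrome (s16...s1) = 10001 → position 17.
Overall parity (XOR of all 32 bits, including p0): 0⊕0⊕1⊕0⊕0⊕0⊕1⊕1⊕0⊕0⊕0⊕1⊕1⊕0⊕0⊕0⊕1⊕0⊕1⊕0⊕1⊕1⊕1⊕0⊕0⊕1⊕0⊕1⊕1⊕0⊕1⊕0 = 0
Overall=0, syndrome position=17 → double-bit error detected (uncorrectable).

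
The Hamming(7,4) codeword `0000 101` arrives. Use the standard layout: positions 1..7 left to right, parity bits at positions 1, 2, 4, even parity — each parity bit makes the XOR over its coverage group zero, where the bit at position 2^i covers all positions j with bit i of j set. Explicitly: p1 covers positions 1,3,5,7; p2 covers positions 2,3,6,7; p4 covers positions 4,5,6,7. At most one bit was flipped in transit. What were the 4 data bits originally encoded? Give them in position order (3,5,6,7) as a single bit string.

0101

s1: b1⊕b3⊕b5⊕b7 = 0⊕0⊕1⊕1 = 0
s2: b2⊕b3⊕b6⊕b7 = 0⊕0⊕0⊕1 = 1
s4: b4⊕b5⊕b6⊕b7 = 0⊕1⊕0⊕1 = 0
Syndrome (s4...s1) = 010 → position 2.
Flip bit 2: corrected codeword = 0100101
Data bits at positions 3,5,6,7: 0101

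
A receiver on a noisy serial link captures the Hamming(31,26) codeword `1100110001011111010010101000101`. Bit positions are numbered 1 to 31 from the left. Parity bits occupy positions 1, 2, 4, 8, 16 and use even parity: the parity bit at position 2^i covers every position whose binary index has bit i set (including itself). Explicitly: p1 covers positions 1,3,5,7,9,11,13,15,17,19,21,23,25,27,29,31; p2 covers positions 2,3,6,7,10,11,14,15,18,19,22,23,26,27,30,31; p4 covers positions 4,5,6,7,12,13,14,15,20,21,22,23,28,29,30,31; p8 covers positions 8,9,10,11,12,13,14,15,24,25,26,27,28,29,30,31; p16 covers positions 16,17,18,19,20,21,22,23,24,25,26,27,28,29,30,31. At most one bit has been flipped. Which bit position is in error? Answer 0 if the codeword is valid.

s1: b1⊕b3⊕b5⊕b7⊕b9⊕b11⊕b13⊕b15⊕b17⊕b19⊕b21⊕b23⊕b25⊕b27⊕b29⊕b31 = 1⊕0⊕1⊕0⊕0⊕0⊕1⊕1⊕0⊕0⊕1⊕1⊕1⊕0⊕1⊕1 = 1
s2: b2⊕b3⊕b6⊕b7⊕b10⊕b11⊕b14⊕b15⊕b18⊕b19⊕b22⊕b23⊕b26⊕b27⊕b30⊕b31 = 1⊕0⊕1⊕0⊕1⊕0⊕1⊕1⊕1⊕0⊕0⊕1⊕0⊕0⊕0⊕1 = 0
s4: b4⊕b5⊕b6⊕b7⊕b12⊕b13⊕b14⊕b15⊕b20⊕b21⊕b22⊕b23⊕b28⊕b29⊕b30⊕b31 = 0⊕1⊕1⊕0⊕1⊕1⊕1⊕1⊕0⊕1⊕0⊕1⊕0⊕1⊕0⊕1 = 0
s8: b8⊕b9⊕b10⊕b11⊕b12⊕b13⊕b14⊕b15⊕b24⊕b25⊕b26⊕b27⊕b28⊕b29⊕b30⊕b31 = 0⊕0⊕1⊕0⊕1⊕1⊕1⊕1⊕0⊕1⊕0⊕0⊕0⊕1⊕0⊕1 = 0
s16: b16⊕b17⊕b18⊕b19⊕b20⊕b21⊕b22⊕b23⊕b24⊕b25⊕b26⊕b27⊕b28⊕b29⊕b30⊕b31 = 1⊕0⊕1⊕0⊕0⊕1⊕0⊕1⊕0⊕1⊕0⊕0⊕0⊕1⊕0⊕1 = 1
Syndrome (s16...s1) = 10001 → position 17.

17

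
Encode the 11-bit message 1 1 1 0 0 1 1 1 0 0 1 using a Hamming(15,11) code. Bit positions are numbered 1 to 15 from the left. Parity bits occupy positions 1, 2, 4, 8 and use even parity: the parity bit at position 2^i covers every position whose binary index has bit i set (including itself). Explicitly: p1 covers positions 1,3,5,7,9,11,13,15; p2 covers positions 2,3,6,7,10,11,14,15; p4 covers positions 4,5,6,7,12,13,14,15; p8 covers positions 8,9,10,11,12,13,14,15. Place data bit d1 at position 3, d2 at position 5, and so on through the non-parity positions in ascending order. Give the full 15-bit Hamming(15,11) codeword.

011011000111001

Place data bits at non-power-of-two positions: b3=1, b5=1, b6=1, b7=0, b9=0, b10=1, b11=1, b12=1, b13=0, b14=0, b15=1.
p1 = XOR of data positions {3,5,7,9,11,13,15} = 1⊕1⊕0⊕0⊕1⊕0⊕1 = 0
p2 = XOR of data positions {3,6,7,10,11,14,15} = 1⊕1⊕0⊕1⊕1⊕0⊕1 = 1
p4 = XOR of data positions {5,6,7,12,13,14,15} = 1⊕1⊕0⊕1⊕0⊕0⊕1 = 0
p8 = XOR of data positions {9,10,11,12,13,14,15} = 0⊕1⊕1⊕1⊕0⊕0⊕1 = 0
Codeword b1..b15 = 011011000111001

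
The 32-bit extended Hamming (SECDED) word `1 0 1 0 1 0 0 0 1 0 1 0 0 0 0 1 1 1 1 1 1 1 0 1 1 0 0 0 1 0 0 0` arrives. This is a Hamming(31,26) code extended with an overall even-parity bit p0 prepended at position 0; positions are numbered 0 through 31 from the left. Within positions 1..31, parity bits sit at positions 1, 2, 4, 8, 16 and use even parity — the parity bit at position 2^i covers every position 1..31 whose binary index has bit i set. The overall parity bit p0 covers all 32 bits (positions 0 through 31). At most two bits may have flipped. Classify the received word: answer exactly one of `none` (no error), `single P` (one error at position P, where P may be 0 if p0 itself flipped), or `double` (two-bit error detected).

s1: b1⊕b3⊕b5⊕b7⊕b9⊕b11⊕b13⊕b15⊕b17⊕b19⊕b21⊕b23⊕b25⊕b27⊕b29⊕b31 = 0⊕0⊕0⊕0⊕0⊕0⊕0⊕1⊕1⊕1⊕1⊕1⊕0⊕0⊕0⊕0 = 1
s2: b2⊕b3⊕b6⊕b7⊕b10⊕b11⊕b14⊕b15⊕b18⊕b19⊕b22⊕b23⊕b26⊕b27⊕b30⊕b31 = 1⊕0⊕0⊕0⊕1⊕0⊕0⊕1⊕1⊕1⊕0⊕1⊕0⊕0⊕0⊕0 = 0
s4: b4⊕b5⊕b6⊕b7⊕b12⊕b13⊕b14⊕b15⊕b20⊕b21⊕b22⊕b23⊕b28⊕b29⊕b30⊕b31 = 1⊕0⊕0⊕0⊕0⊕0⊕0⊕1⊕1⊕1⊕0⊕1⊕1⊕0⊕0⊕0 = 0
s8: b8⊕b9⊕b10⊕b11⊕b12⊕b13⊕b14⊕b15⊕b24⊕b25⊕b26⊕b27⊕b28⊕b29⊕b30⊕b31 = 1⊕0⊕1⊕0⊕0⊕0⊕0⊕1⊕1⊕0⊕0⊕0⊕1⊕0⊕0⊕0 = 1
s16: b16⊕b17⊕b18⊕b19⊕b20⊕b21⊕b22⊕b23⊕b24⊕b25⊕b26⊕b27⊕b28⊕b29⊕b30⊕b31 = 1⊕1⊕1⊕1⊕1⊕1⊕0⊕1⊕1⊕0⊕0⊕0⊕1⊕0⊕0⊕0 = 1
Syndrome (s16...s1) = 11001 → position 25.
Overall parity (XOR of all 32 bits, including p0): 1⊕0⊕1⊕0⊕1⊕0⊕0⊕0⊕1⊕0⊕1⊕0⊕0⊕0⊕0⊕1⊕1⊕1⊕1⊕1⊕1⊕1⊕0⊕1⊕1⊕0⊕0⊕0⊕1⊕0⊕0⊕0 = 1
Overall=1, syndrome position=25 → single-bit error at position 25.

single 25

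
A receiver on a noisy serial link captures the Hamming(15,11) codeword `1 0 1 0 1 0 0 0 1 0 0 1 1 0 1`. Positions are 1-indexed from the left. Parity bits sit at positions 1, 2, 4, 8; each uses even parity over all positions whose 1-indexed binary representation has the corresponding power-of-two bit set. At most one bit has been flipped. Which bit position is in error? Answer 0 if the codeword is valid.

0

s1: b1⊕b3⊕b5⊕b7⊕b9⊕b11⊕b13⊕b15 = 1⊕1⊕1⊕0⊕1⊕0⊕1⊕1 = 0
s2: b2⊕b3⊕b6⊕b7⊕b10⊕b11⊕b14⊕b15 = 0⊕1⊕0⊕0⊕0⊕0⊕0⊕1 = 0
s4: b4⊕b5⊕b6⊕b7⊕b12⊕b13⊕b14⊕b15 = 0⊕1⊕0⊕0⊕1⊕1⊕0⊕1 = 0
s8: b8⊕b9⊕b10⊕b11⊕b12⊕b13⊕b14⊕b15 = 0⊕1⊕0⊕0⊕1⊕1⊕0⊕1 = 0
Syndrome (s8...s1) = 0000 → position 0 (no error).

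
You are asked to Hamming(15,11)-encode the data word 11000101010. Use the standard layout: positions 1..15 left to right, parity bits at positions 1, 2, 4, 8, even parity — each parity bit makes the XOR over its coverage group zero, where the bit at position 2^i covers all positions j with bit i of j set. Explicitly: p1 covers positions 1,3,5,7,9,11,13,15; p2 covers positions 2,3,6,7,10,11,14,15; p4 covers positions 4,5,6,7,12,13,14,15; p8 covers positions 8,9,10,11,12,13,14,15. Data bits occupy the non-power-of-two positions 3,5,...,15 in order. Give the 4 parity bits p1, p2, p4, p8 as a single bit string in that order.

0111

Place data bits at non-power-of-two positions: b3=1, b5=1, b6=0, b7=0, b9=0, b10=1, b11=0, b12=1, b13=0, b14=1, b15=0.
p1 = XOR of data positions {3,5,7,9,11,13,15} = 1⊕1⊕0⊕0⊕0⊕0⊕0 = 0
p2 = XOR of data positions {3,6,7,10,11,14,15} = 1⊕0⊕0⊕1⊕0⊕1⊕0 = 1
p4 = XOR of data positions {5,6,7,12,13,14,15} = 1⊕0⊕0⊕1⊕0⊕1⊕0 = 1
p8 = XOR of data positions {9,10,11,12,13,14,15} = 0⊕1⊕0⊕1⊕0⊕1⊕0 = 1
Parity bits p1,p2,p4,p8 = 0111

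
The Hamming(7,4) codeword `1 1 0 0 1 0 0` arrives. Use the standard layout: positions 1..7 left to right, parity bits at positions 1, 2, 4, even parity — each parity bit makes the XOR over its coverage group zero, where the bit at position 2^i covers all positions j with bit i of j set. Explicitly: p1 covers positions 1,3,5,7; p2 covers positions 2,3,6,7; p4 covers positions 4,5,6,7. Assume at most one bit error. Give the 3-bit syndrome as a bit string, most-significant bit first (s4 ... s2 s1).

s1: b1⊕b3⊕b5⊕b7 = 1⊕0⊕1⊕0 = 0
s2: b2⊕b3⊕b6⊕b7 = 1⊕0⊕0⊕0 = 1
s4: b4⊕b5⊕b6⊕b7 = 0⊕1⊕0⊕0 = 1
Syndrome (s4...s1) = 110 → position 6.

110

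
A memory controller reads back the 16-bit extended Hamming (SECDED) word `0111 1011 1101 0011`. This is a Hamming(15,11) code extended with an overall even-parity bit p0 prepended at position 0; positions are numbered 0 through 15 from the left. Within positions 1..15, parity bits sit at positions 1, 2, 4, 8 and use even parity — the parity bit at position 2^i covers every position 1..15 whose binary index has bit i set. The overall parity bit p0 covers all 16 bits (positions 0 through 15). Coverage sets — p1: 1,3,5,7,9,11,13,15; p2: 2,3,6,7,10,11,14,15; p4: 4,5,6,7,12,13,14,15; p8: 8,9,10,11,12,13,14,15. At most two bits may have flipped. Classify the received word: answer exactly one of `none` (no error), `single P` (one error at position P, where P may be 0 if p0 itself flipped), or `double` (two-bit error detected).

s1: b1⊕b3⊕b5⊕b7⊕b9⊕b11⊕b13⊕b15 = 1⊕1⊕0⊕1⊕1⊕1⊕0⊕1 = 0
s2: b2⊕b3⊕b6⊕b7⊕b10⊕b11⊕b14⊕b15 = 1⊕1⊕1⊕1⊕0⊕1⊕1⊕1 = 1
s4: b4⊕b5⊕b6⊕b7⊕b12⊕b13⊕b14⊕b15 = 1⊕0⊕1⊕1⊕0⊕0⊕1⊕1 = 1
s8: b8⊕b9⊕b10⊕b11⊕b12⊕b13⊕b14⊕b15 = 1⊕1⊕0⊕1⊕0⊕0⊕1⊕1 = 1
Syndrome (s8...s1) = 1110 → position 14.
Overall parity (XOR of all 16 bits, including p0): 0⊕1⊕1⊕1⊕1⊕0⊕1⊕1⊕1⊕1⊕0⊕1⊕0⊕0⊕1⊕1 = 1
Overall=1, syndrome position=14 → single-bit error at position 14.

single 14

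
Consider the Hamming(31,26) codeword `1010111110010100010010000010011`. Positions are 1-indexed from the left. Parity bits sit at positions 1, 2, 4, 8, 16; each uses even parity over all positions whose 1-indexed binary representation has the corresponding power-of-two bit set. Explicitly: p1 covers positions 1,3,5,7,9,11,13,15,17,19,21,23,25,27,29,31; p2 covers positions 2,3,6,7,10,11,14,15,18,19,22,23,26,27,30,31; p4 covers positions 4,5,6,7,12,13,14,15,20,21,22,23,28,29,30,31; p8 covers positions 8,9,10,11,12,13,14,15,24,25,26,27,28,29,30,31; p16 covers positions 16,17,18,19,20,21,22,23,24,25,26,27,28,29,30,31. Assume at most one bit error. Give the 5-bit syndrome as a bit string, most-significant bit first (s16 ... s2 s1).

11000

s1: b1⊕b3⊕b5⊕b7⊕b9⊕b11⊕b13⊕b15⊕b17⊕b19⊕b21⊕b23⊕b25⊕b27⊕b29⊕b31 = 1⊕1⊕1⊕1⊕1⊕0⊕0⊕0⊕0⊕0⊕1⊕0⊕0⊕1⊕0⊕1 = 0
s2: b2⊕b3⊕b6⊕b7⊕b10⊕b11⊕b14⊕b15⊕b18⊕b19⊕b22⊕b23⊕b26⊕b27⊕b30⊕b31 = 0⊕1⊕1⊕1⊕0⊕0⊕1⊕0⊕1⊕0⊕0⊕0⊕0⊕1⊕1⊕1 = 0
s4: b4⊕b5⊕b6⊕b7⊕b12⊕b13⊕b14⊕b15⊕b20⊕b21⊕b22⊕b23⊕b28⊕b29⊕b30⊕b31 = 0⊕1⊕1⊕1⊕1⊕0⊕1⊕0⊕0⊕1⊕0⊕0⊕0⊕0⊕1⊕1 = 0
s8: b8⊕b9⊕b10⊕b11⊕b12⊕b13⊕b14⊕b15⊕b24⊕b25⊕b26⊕b27⊕b28⊕b29⊕b30⊕b31 = 1⊕1⊕0⊕0⊕1⊕0⊕1⊕0⊕0⊕0⊕0⊕1⊕0⊕0⊕1⊕1 = 1
s16: b16⊕b17⊕b18⊕b19⊕b20⊕b21⊕b22⊕b23⊕b24⊕b25⊕b26⊕b27⊕b28⊕b29⊕b30⊕b31 = 0⊕0⊕1⊕0⊕0⊕1⊕0⊕0⊕0⊕0⊕0⊕1⊕0⊕0⊕1⊕1 = 1
Syndrome (s16...s1) = 11000 → position 24.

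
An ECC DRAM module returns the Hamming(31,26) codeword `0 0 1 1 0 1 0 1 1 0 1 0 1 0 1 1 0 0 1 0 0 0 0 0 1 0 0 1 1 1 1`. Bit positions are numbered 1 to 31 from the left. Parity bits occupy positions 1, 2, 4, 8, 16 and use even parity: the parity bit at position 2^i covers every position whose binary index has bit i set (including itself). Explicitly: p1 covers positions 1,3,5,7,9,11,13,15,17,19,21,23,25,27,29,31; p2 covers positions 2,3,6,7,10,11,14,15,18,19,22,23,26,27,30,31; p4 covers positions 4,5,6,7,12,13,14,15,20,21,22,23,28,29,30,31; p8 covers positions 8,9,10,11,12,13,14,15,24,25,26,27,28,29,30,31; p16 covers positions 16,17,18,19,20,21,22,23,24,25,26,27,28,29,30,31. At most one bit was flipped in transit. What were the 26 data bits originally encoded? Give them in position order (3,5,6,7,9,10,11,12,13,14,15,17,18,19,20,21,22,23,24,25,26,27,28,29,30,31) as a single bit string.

10101010101000000001001111

s1: b1⊕b3⊕b5⊕b7⊕b9⊕b11⊕b13⊕b15⊕b17⊕b19⊕b21⊕b23⊕b25⊕b27⊕b29⊕b31 = 0⊕1⊕0⊕0⊕1⊕1⊕1⊕1⊕0⊕1⊕0⊕0⊕1⊕0⊕1⊕1 = 1
s2: b2⊕b3⊕b6⊕b7⊕b10⊕b11⊕b14⊕b15⊕b18⊕b19⊕b22⊕b23⊕b26⊕b27⊕b30⊕b31 = 0⊕1⊕1⊕0⊕0⊕1⊕0⊕1⊕0⊕1⊕0⊕0⊕0⊕0⊕1⊕1 = 1
s4: b4⊕b5⊕b6⊕b7⊕b12⊕b13⊕b14⊕b15⊕b20⊕b21⊕b22⊕b23⊕b28⊕b29⊕b30⊕b31 = 1⊕0⊕1⊕0⊕0⊕1⊕0⊕1⊕0⊕0⊕0⊕0⊕1⊕1⊕1⊕1 = 0
s8: b8⊕b9⊕b10⊕b11⊕b12⊕b13⊕b14⊕b15⊕b24⊕b25⊕b26⊕b27⊕b28⊕b29⊕b30⊕b31 = 1⊕1⊕0⊕1⊕0⊕1⊕0⊕1⊕0⊕1⊕0⊕0⊕1⊕1⊕1⊕1 = 0
s16: b16⊕b17⊕b18⊕b19⊕b20⊕b21⊕b22⊕b23⊕b24⊕b25⊕b26⊕b27⊕b28⊕b29⊕b30⊕b31 = 1⊕0⊕0⊕1⊕0⊕0⊕0⊕0⊕0⊕1⊕0⊕0⊕1⊕1⊕1⊕1 = 1
Syndrome (s16...s1) = 10011 → position 19.
Flip bit 19: corrected codeword = 0011010110101011000000001001111
Data bits at positions 3,5,6,7,9,10,11,12,13,14,15,17,18,19,20,21,22,23,24,25,26,27,28,29,30,31: 10101010101000000001001111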